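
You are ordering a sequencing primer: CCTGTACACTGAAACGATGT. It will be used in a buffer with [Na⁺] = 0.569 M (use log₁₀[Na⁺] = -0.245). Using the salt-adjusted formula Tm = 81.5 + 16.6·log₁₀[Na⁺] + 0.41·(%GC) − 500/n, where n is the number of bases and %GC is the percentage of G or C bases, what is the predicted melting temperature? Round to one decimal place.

70.9°C

Length n = 20. Counting bases: A=6, C=5, G=4, T=5
G+C = 9, so %GC = 9/20 × 100 = 45%
Salt term: 16.6 × (-0.245) = -4.067
GC term: 0.41 × 45 = 18.45; length term: −500/20 = −25
Tm = 81.5 + (-4.067) + 18.45 − 25 = 70.883 → 70.9°C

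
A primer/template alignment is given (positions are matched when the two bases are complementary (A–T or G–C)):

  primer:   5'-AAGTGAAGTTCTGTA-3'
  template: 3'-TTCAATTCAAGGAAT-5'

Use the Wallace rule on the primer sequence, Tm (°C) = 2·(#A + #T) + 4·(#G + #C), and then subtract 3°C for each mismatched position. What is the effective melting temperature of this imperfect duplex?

31°C

Primer base counts: A=5, T=5, G=4, C=1 → A+T=10, G+C=5
Perfect-match Tm = 2(10) + 4(5) = 20 + 20 = 40°C
Mismatches (positions where the bases are not complementary): 3 (at positions 5, 12, 13)
Effective Tm = 40 − 3×3 = 40 − 9 = 31°C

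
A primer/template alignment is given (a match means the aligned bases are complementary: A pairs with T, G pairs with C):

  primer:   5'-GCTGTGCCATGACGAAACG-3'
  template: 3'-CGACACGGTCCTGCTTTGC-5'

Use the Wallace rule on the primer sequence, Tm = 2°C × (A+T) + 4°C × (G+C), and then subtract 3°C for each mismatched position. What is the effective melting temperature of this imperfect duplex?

57°C

Primer base counts: A=5, T=3, G=6, C=5 → A+T=8, G+C=11
Perfect-match Tm = 2(8) + 4(11) = 16 + 44 = 60°C
Mismatches (positions where the bases are not complementary): 1 (at position 10)
Effective Tm = 60 − 1×3 = 60 − 3 = 57°C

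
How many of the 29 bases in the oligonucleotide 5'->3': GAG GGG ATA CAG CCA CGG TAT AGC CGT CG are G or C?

18

Counting bases: A=7, G=11, T=4, C=7
G+C = 11 + 7 = 18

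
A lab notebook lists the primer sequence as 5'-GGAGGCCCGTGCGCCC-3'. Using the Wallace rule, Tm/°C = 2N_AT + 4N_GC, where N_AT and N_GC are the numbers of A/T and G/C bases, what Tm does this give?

60°C

Base counts: A=1, T=1, G=7, C=7
A+T = 2, G+C = 14
Tm = 4·14 + 2·2 = 56 + 4 = 60°C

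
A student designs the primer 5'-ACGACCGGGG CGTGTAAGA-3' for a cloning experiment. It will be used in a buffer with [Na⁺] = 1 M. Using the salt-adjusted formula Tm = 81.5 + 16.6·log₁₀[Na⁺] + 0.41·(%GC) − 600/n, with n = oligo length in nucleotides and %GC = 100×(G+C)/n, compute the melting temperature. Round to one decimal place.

75.8°C

Length n = 19. G=8, T=2, C=4, A=5
G+C = 12, so %GC = 12/19 × 100 = 63.158%
Salt term: 16.6 × (0) = 0
GC term: 0.41 × 63.158 = 25.895; length term: −600/19 = −31.579
Tm = 81.5 + (0) + 25.895 − 31.579 = 75.816 → 75.8°C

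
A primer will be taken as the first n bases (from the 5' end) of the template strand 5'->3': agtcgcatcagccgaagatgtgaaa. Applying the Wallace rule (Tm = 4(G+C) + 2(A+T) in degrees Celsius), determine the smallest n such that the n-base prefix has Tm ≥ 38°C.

n = 12

First 11 bases: AGTCGCATCAG → Tm = 34°C (< 38°C)
First 12 bases: AGTCGCATCAGC → Tm = 38°C (≥ 38°C)
Each additional base adds 2°C (A/T) or 4°C (G/C), so Tm is non-decreasing in n; n = 12 is the first length to reach 38°C.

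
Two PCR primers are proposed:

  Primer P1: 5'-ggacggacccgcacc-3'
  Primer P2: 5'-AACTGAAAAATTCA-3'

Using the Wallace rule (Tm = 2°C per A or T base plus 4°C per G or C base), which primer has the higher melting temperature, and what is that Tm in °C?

Primer P1, 54°C

Primer P1: A+T=3, G+C=12 → Tm = 2(3)+4(12) = 54°C
Primer P2: A+T=11, G+C=3 → Tm = 2(11)+4(3) = 34°C
54°C vs 34°C → primer P1 is higher.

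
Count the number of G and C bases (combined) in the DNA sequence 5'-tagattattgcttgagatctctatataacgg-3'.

Scanning the sequence gives T=12, A=9, G=6, C=4.
G+C = 6 + 4 = 10

10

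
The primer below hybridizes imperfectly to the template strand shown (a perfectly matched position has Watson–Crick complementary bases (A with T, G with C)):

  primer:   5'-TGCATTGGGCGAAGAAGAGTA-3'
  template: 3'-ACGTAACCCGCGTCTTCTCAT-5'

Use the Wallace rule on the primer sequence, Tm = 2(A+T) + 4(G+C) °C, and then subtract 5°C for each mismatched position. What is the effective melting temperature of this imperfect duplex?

57°C

Primer base counts: A=7, T=4, G=8, C=2 → A+T=11, G+C=10
Perfect-match Tm = 2(11) + 4(10) = 22 + 40 = 62°C
Mismatches (positions where the bases are not complementary): 1 (at position 12)
Effective Tm = 62 − 1×5 = 62 − 5 = 57°C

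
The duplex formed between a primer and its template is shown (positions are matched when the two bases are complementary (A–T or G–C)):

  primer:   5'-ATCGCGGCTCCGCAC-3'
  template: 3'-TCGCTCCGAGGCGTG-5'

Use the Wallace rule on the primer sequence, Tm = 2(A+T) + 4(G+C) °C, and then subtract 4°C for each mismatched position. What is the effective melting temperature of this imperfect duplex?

Primer base counts: A=2, T=2, G=4, C=7 → A+T=4, G+C=11
Perfect-match Tm = 2(4) + 4(11) = 8 + 44 = 52°C
Mismatches (positions where the bases are not complementary): 2 (at positions 2, 5)
Effective Tm = 52 − 2×4 = 52 − 8 = 44°C

44°C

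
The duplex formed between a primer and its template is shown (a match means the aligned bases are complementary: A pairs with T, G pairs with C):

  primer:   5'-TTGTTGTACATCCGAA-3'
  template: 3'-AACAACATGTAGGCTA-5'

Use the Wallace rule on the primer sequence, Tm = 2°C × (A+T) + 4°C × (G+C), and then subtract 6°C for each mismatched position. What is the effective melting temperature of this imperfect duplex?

38°C

Primer base counts: A=4, T=6, G=3, C=3 → A+T=10, G+C=6
Perfect-match Tm = 2(10) + 4(6) = 20 + 24 = 44°C
Mismatches (positions where the bases are not complementary): 1 (at position 16)
Effective Tm = 44 − 1×6 = 44 − 6 = 38°C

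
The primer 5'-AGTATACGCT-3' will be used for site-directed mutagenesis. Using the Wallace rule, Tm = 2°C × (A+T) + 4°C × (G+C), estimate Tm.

Counting bases: G=2, A=3, C=2, T=3
AT pairs contribute 6, GC pairs contribute 4.
Tm = 2(6) + 4(4) = 12 + 16 = 28°C

28°C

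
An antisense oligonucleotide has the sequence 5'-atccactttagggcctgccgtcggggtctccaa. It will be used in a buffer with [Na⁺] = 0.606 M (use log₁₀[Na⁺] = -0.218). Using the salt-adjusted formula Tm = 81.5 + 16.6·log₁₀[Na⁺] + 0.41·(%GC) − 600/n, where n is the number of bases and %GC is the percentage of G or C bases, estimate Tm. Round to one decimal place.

Length n = 33. Scanning the sequence gives C=11, G=9, A=5, T=8.
G+C = 20, so %GC = 20/33 × 100 = 60.606%
Salt term: 16.6 × (-0.218) = -3.619
GC term: 0.41 × 60.606 = 24.848; length term: −600/33 = −18.182
Tm = 81.5 + (-3.619) + 24.848 − 18.182 = 84.547 → 84.5°C

84.5°C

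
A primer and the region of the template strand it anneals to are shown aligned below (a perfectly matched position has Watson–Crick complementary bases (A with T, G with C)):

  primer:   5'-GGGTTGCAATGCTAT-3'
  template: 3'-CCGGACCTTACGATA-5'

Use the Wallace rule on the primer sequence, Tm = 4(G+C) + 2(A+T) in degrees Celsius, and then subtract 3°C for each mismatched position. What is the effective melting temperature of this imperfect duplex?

35°C

Primer base counts: A=3, T=5, G=5, C=2 → A+T=8, G+C=7
Perfect-match Tm = 2(8) + 4(7) = 16 + 28 = 44°C
Mismatches (positions where the bases are not complementary): 3 (at positions 3, 4, 7)
Effective Tm = 44 − 3×3 = 44 − 9 = 35°C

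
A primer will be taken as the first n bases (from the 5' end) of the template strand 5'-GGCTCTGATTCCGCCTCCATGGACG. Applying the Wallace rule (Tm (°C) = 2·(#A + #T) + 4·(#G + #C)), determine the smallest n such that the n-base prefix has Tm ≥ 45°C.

n = 14

First 13 bases: GGCTCTGATTCCG → Tm = 42°C (< 45°C)
First 14 bases: GGCTCTGATTCCGC → Tm = 46°C (≥ 45°C)
Since every base adds ≥2°C, Tm only increases with n, so the threshold is first crossed at n = 14.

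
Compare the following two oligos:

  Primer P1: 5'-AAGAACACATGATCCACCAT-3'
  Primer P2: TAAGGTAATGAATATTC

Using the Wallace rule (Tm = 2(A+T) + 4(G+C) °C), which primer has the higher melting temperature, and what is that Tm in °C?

Primer P1, 56°C

Primer P1: A+T=12, G+C=8 → Tm = 2(12)+4(8) = 56°C
Primer P2: A+T=13, G+C=4 → Tm = 2(13)+4(4) = 42°C
56°C vs 42°C → primer P1 is higher.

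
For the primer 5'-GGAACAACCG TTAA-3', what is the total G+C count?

6

T=2, A=6, C=3, G=3
Total G or C: 3 + 3 = 6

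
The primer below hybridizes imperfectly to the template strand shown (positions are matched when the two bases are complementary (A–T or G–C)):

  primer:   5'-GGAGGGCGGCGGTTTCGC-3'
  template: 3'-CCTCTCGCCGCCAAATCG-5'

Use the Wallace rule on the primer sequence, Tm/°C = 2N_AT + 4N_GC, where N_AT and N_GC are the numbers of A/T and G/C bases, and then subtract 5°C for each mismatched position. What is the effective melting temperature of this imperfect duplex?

Primer base counts: A=1, T=3, G=10, C=4 → A+T=4, G+C=14
Perfect-match Tm = 2(4) + 4(14) = 8 + 56 = 64°C
Mismatches (positions where the bases are not complementary): 2 (at positions 5, 16)
Effective Tm = 64 − 2×5 = 64 − 10 = 54°C

54°C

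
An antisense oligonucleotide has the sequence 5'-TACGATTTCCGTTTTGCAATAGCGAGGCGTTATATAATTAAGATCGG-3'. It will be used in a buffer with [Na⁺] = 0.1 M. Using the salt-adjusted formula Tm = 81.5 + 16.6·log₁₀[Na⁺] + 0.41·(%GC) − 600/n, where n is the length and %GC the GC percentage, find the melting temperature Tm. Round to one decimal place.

Length n = 47. Scanning the sequence gives C=7, G=11, A=13, T=16.
G+C = 18, so %GC = 18/47 × 100 = 38.298%
Salt term: 16.6 × (-1) = -16.6
GC term: 0.41 × 38.298 = 15.702; length term: −600/47 = −12.766
Tm = 81.5 + (-16.6) + 15.702 − 12.766 = 67.836 → 67.8°C

67.8°C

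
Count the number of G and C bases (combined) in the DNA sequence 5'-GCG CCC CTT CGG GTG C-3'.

Counting bases: T=3, A=0, G=6, C=7
Total G or C: 6 + 7 = 13

13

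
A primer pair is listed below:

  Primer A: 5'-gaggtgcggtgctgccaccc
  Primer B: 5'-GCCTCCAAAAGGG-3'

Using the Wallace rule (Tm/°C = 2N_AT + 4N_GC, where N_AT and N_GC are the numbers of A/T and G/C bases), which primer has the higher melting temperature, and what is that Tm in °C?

Primer A: A+T=5, G+C=15 → Tm = 2(5)+4(15) = 70°C
Primer B: A+T=5, G+C=8 → Tm = 2(5)+4(8) = 42°C
70°C vs 42°C → primer A is higher.

Primer A, 70°C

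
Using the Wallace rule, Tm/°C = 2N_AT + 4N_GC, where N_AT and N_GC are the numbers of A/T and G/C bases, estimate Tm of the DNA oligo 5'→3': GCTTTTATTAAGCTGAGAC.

Scanning the sequence gives A=5, T=7, C=3, G=4.
AT pairs contribute 12, GC pairs contribute 7.
Tm = 4·7 + 2·12 = 28 + 24 = 52°C

52°C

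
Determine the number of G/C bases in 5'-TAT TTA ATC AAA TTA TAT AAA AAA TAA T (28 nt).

1

Base counts: T=11, A=16, G=0, C=1
G+C = 0 + 1 = 1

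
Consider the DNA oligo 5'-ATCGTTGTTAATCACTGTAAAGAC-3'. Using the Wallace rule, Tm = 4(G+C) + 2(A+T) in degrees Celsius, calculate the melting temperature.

64°C

Counting bases: T=8, G=4, A=8, C=4
A+T = 16, G+C = 8
Tm = 4·8 + 2·16 = 32 + 32 = 64°C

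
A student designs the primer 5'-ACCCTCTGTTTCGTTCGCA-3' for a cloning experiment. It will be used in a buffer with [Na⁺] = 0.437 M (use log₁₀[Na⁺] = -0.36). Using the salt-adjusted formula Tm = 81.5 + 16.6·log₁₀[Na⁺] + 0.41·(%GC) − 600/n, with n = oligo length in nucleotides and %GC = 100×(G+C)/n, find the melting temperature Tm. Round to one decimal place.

Length n = 19. G=3, C=7, T=7, A=2
G+C = 10, so %GC = 10/19 × 100 = 52.632%
Salt term: 16.6 × (-0.36) = -5.976
GC term: 0.41 × 52.632 = 21.579; length term: −600/19 = −31.579
Tm = 81.5 + (-5.976) + 21.579 − 31.579 = 65.524 → 65.5°C

65.5°C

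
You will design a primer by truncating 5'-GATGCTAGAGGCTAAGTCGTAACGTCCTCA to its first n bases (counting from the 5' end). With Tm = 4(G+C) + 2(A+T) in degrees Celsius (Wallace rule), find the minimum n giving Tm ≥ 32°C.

First 10 bases: GATGCTAGAG → Tm = 30°C (< 32°C)
First 11 bases: GATGCTAGAGG → Tm = 34°C (≥ 32°C)
Since every base adds ≥2°C, Tm only increases with n, so the threshold is first crossed at n = 11.

n = 11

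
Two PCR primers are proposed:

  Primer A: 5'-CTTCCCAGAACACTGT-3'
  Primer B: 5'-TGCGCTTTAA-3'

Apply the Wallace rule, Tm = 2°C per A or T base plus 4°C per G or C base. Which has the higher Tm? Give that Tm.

Primer A: A+T=8, G+C=8 → Tm = 2(8)+4(8) = 48°C
Primer B: A+T=6, G+C=4 → Tm = 2(6)+4(4) = 28°C
48°C vs 28°C → primer A is higher.

Primer A, 48°C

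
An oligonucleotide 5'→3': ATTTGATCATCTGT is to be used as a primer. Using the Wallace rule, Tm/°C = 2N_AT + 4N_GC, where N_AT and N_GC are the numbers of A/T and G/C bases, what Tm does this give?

Counting bases: G=2, A=3, C=2, T=7
A+T = 10, G+C = 4
Tm = 2×10 + 4×4 = 36°C

36°C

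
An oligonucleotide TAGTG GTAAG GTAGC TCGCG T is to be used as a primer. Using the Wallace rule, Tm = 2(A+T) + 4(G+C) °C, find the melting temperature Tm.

Base counts: G=8, A=4, T=6, C=3
AT pairs contribute 10, GC pairs contribute 11.
Tm = 2×10 + 4×11 = 64°C

64°C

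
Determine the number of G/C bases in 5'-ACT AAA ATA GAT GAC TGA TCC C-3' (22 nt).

8

Scanning the sequence gives T=5, C=5, G=3, A=9.
Total G or C: 3 + 5 = 8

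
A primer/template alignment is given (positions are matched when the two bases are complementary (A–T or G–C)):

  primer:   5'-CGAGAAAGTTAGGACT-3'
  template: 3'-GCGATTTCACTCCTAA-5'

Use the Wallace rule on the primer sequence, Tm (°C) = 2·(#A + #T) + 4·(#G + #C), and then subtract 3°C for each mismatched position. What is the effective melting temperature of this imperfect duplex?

34°C

Primer base counts: A=6, T=3, G=5, C=2 → A+T=9, G+C=7
Perfect-match Tm = 2(9) + 4(7) = 18 + 28 = 46°C
Mismatches (positions where the bases are not complementary): 4 (at positions 3, 4, 10, 15)
Effective Tm = 46 − 4×3 = 46 − 12 = 34°C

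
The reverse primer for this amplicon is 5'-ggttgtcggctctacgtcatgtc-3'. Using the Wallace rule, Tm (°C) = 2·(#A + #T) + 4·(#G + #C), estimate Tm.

Scanning the sequence gives G=7, A=2, T=8, C=6.
A+T = 10, G+C = 13
Tm = 4·13 + 2·10 = 52 + 20 = 72°C

72°C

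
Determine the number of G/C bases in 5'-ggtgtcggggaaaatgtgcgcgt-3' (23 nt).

14

Scanning the sequence gives A=4, T=5, G=11, C=3.
Total G or C: 11 + 3 = 14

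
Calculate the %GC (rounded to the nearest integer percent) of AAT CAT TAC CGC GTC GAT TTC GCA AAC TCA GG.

47%

A=9, G=6, T=8, C=9
G+C = 6 + 9 = 15 out of 32 bases
%GC = 15/32 × 100 = 46.88% ≈ 47%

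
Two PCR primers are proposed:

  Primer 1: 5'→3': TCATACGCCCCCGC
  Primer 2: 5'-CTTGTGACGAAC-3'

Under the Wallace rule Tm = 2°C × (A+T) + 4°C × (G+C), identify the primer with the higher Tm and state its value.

Primer 1, 48°C

Primer 1: A+T=4, G+C=10 → Tm = 2(4)+4(10) = 48°C
Primer 2: A+T=6, G+C=6 → Tm = 2(6)+4(6) = 36°C
48°C vs 36°C → primer 1 is higher.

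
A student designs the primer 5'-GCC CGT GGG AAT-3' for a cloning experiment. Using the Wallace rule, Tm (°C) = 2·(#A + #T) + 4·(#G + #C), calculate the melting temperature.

40°C

Base counts: C=3, G=5, T=2, A=2
So N_AT = 4 and N_GC = 8.
Tm = 4·8 + 2·4 = 32 + 8 = 40°C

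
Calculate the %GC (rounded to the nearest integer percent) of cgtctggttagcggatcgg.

A=2, C=4, G=8, T=5
G+C = 8 + 4 = 12 out of 19 bases
%GC = 12/19 × 100 = 63.16% ≈ 63%

63%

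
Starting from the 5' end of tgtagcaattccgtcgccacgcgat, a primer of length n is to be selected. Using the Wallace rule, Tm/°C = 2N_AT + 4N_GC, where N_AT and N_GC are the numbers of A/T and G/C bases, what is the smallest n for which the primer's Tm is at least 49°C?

n = 17

First 16 bases: TGTAGCAATTCCGTCG → Tm = 48°C (< 49°C)
First 17 bases: TGTAGCAATTCCGTCGC → Tm = 52°C (≥ 49°C)
Each additional base adds 2°C (A/T) or 4°C (G/C), so Tm is non-decreasing in n; n = 17 is the first length to reach 49°C.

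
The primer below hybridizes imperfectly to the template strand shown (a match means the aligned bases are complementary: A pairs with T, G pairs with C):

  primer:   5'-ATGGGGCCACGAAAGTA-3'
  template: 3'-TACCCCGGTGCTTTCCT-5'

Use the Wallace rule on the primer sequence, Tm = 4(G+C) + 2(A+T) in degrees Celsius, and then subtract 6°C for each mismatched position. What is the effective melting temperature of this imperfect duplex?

Primer base counts: A=6, T=2, G=6, C=3 → A+T=8, G+C=9
Perfect-match Tm = 2(8) + 4(9) = 16 + 36 = 52°C
Mismatches (positions where the bases are not complementary): 1 (at position 16)
Effective Tm = 52 − 1×6 = 52 − 6 = 46°C

46°C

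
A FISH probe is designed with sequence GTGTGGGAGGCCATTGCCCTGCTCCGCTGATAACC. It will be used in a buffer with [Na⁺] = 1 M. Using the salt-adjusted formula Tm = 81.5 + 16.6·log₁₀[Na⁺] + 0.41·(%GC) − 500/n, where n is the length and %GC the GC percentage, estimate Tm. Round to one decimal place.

Length n = 35. Scanning the sequence gives A=5, C=11, T=8, G=11.
G+C = 22, so %GC = 22/35 × 100 = 62.857%
Salt term: 16.6 × (0) = 0
GC term: 0.41 × 62.857 = 25.771; length term: −500/35 = −14.286
Tm = 81.5 + (0) + 25.771 − 14.286 = 92.985 → 93.0°C

93.0°C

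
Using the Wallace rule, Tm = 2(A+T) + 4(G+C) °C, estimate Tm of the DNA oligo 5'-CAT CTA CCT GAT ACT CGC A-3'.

Scanning the sequence gives G=2, A=5, C=7, T=5.
AT pairs contribute 10, GC pairs contribute 9.
Tm = 4·9 + 2·10 = 36 + 20 = 56°C

56°C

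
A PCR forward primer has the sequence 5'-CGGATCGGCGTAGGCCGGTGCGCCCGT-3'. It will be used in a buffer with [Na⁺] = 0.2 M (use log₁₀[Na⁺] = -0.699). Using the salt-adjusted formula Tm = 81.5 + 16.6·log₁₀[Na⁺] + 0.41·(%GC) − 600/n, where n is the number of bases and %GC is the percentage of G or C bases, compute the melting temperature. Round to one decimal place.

79.6°C

Length n = 27. Base counts: A=2, T=4, C=9, G=12
G+C = 21, so %GC = 21/27 × 100 = 77.778%
Salt term: 16.6 × (-0.699) = -11.603
GC term: 0.41 × 77.778 = 31.889; length term: −600/27 = −22.222
Tm = 81.5 + (-11.603) + 31.889 − 22.222 = 79.564 → 79.6°C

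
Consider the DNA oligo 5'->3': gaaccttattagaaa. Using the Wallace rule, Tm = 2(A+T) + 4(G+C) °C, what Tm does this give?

Counting bases: C=2, G=2, A=7, T=4
A+T = 11, G+C = 4
Tm = 4·4 + 2·11 = 16 + 22 = 38°C

38°C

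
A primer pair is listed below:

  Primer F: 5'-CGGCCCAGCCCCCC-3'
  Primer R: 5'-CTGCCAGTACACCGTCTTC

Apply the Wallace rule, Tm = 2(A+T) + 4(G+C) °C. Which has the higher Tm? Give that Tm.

Primer R, 60°C

Primer F: A+T=1, G+C=13 → Tm = 2(1)+4(13) = 54°C
Primer R: A+T=8, G+C=11 → Tm = 2(8)+4(11) = 60°C
54°C vs 60°C → primer R is higher.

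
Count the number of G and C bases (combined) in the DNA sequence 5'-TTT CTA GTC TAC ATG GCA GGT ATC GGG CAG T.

15

Counting bases: C=6, T=10, A=6, G=9
Total G or C: 9 + 6 = 15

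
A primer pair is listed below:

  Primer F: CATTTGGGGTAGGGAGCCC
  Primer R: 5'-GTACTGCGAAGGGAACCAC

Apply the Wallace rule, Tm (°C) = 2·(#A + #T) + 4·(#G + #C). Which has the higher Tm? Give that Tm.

Primer F: A+T=7, G+C=12 → Tm = 2(7)+4(12) = 62°C
Primer R: A+T=8, G+C=11 → Tm = 2(8)+4(11) = 60°C
62°C vs 60°C → primer F is higher.

Primer F, 62°C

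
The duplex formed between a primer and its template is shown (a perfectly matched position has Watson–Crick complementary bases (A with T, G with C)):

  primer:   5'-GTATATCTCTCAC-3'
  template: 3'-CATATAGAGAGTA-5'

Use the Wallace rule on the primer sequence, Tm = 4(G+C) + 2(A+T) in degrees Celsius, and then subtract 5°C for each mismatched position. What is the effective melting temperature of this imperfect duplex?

31°C

Primer base counts: A=3, T=5, G=1, C=4 → A+T=8, G+C=5
Perfect-match Tm = 2(8) + 4(5) = 16 + 20 = 36°C
Mismatches (positions where the bases are not complementary): 1 (at position 13)
Effective Tm = 36 − 1×5 = 36 − 5 = 31°C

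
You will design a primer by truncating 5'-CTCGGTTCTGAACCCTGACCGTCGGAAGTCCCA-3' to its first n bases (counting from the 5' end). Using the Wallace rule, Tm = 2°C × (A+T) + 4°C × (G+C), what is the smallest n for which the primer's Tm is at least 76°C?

n = 24

First 23 bases: CTCGGTTCTGAACCCTGACCGTC → Tm = 74°C (< 76°C)
First 24 bases: CTCGGTTCTGAACCCTGACCGTCG → Tm = 78°C (≥ 76°C)
Each additional base adds 2°C (A/T) or 4°C (G/C), so Tm is non-decreasing in n; n = 24 is the first length to reach 76°C.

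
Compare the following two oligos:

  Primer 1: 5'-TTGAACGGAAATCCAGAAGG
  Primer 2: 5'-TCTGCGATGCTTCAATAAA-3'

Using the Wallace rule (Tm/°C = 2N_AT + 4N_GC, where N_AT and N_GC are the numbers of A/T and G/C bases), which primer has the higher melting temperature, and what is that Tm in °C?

Primer 1, 58°C

Primer 1: A+T=11, G+C=9 → Tm = 2(11)+4(9) = 58°C
Primer 2: A+T=12, G+C=7 → Tm = 2(12)+4(7) = 52°C
58°C vs 52°C → primer 1 is higher.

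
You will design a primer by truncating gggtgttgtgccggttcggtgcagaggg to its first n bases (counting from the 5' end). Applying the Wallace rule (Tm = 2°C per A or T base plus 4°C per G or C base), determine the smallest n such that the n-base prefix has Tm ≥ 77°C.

First 23 bases: GGGTGTTGTGCCGGTTCGGTGCA → Tm = 76°C (< 77°C)
First 24 bases: GGGTGTTGTGCCGGTTCGGTGCAG → Tm = 80°C (≥ 77°C)
Each additional base adds 2°C (A/T) or 4°C (G/C), so Tm is non-decreasing in n; n = 24 is the first length to reach 77°C.

n = 24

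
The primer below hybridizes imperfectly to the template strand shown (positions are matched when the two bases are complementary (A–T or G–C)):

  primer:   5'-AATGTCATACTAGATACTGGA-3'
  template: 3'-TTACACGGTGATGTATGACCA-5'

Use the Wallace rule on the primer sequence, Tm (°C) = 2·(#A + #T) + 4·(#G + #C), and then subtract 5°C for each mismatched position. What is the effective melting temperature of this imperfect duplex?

Primer base counts: A=8, T=6, G=4, C=3 → A+T=14, G+C=7
Perfect-match Tm = 2(14) + 4(7) = 28 + 28 = 56°C
Mismatches (positions where the bases are not complementary): 5 (at positions 6, 7, 8, 13, 21)
Effective Tm = 56 − 5×5 = 56 − 25 = 31°C

31°C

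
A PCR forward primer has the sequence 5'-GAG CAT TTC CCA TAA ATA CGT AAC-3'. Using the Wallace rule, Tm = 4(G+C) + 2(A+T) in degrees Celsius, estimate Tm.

Scanning the sequence gives A=9, T=6, C=6, G=3.
AT pairs contribute 15, GC pairs contribute 9.
Tm = 4·9 + 2·15 = 36 + 30 = 66°C

66°C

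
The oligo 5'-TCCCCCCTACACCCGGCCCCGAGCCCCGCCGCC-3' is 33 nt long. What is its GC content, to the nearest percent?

85%

Counting bases: G=6, C=22, T=2, A=3
G+C = 6 + 22 = 28 out of 33 bases
%GC = 28/33 × 100 = 84.85% ≈ 85%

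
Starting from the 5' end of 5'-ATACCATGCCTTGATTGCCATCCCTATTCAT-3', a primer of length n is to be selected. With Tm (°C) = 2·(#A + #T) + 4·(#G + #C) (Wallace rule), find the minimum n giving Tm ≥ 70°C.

n = 24

First 23 bases: ATACCATGCCTTGATTGCCATCC → Tm = 68°C (< 70°C)
First 24 bases: ATACCATGCCTTGATTGCCATCCC → Tm = 72°C (≥ 70°C)
Each additional base adds 2°C (A/T) or 4°C (G/C), so Tm is non-decreasing in n; n = 24 is the first length to reach 70°C.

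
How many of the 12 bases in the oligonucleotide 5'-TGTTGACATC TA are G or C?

Scanning the sequence gives C=2, T=5, G=2, A=3.
G+C = 2 + 2 = 4

4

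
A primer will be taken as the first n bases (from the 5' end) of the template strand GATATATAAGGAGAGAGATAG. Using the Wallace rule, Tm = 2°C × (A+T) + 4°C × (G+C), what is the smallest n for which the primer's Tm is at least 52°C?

n = 20

First 19 bases: GATATATAAGGAGAGAGAT → Tm = 50°C (< 52°C)
First 20 bases: GATATATAAGGAGAGAGATA → Tm = 52°C (≥ 52°C)
Each additional base adds 2°C (A/T) or 4°C (G/C), so Tm is non-decreasing in n; n = 20 is the first length to reach 52°C.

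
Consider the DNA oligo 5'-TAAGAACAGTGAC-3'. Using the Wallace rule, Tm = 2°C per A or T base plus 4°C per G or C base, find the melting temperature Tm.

36°C

Counting bases: T=2, A=6, C=2, G=3
AT pairs contribute 8, GC pairs contribute 5.
Tm = 2(8) + 4(5) = 16 + 20 = 36°C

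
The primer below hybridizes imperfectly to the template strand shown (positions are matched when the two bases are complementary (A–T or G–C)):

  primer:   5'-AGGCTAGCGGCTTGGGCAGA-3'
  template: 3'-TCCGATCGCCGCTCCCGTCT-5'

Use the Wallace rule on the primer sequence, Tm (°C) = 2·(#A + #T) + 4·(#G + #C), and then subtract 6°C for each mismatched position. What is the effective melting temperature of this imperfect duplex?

54°C

Primer base counts: A=4, T=3, G=9, C=4 → A+T=7, G+C=13
Perfect-match Tm = 2(7) + 4(13) = 14 + 52 = 66°C
Mismatches (positions where the bases are not complementary): 2 (at positions 12, 13)
Effective Tm = 66 − 2×6 = 66 − 12 = 54°C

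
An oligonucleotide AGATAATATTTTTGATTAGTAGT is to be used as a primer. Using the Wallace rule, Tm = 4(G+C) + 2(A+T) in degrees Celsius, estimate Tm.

54°C

C=0, T=11, A=8, G=4
AT pairs contribute 19, GC pairs contribute 4.
Tm = 2×19 + 4×4 = 54°C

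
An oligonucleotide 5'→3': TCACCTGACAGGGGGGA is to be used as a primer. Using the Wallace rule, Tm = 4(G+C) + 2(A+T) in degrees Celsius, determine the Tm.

T=2, A=4, G=7, C=4
A+T = 6, G+C = 11
Tm = 2(6) + 4(11) = 12 + 44 = 56°C

56°C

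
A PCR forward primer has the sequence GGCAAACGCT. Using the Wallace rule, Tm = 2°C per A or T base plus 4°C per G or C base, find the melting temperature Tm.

Base counts: C=3, T=1, G=3, A=3
So N_AT = 4 and N_GC = 6.
Tm = 2×4 + 4×6 = 32°C

32°C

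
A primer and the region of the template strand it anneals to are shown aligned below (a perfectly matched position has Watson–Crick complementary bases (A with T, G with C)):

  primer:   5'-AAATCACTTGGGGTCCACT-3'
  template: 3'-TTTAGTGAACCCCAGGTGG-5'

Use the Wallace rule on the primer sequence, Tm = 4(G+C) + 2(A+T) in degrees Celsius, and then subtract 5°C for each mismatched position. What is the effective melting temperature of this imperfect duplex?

Primer base counts: A=5, T=5, G=4, C=5 → A+T=10, G+C=9
Perfect-match Tm = 2(10) + 4(9) = 20 + 36 = 56°C
Mismatches (positions where the bases are not complementary): 1 (at position 19)
Effective Tm = 56 − 1×5 = 56 − 5 = 51°C

51°C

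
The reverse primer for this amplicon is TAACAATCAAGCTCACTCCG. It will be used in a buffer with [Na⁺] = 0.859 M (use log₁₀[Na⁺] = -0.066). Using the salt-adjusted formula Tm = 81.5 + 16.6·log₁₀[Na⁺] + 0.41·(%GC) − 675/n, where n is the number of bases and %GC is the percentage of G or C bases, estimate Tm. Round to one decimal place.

Length n = 20. C=7, G=2, A=7, T=4
G+C = 9, so %GC = 9/20 × 100 = 45%
Salt term: 16.6 × (-0.066) = -1.096
GC term: 0.41 × 45 = 18.45; length term: −675/20 = −33.75
Tm = 81.5 + (-1.096) + 18.45 − 33.75 = 65.104 → 65.1°C

65.1°C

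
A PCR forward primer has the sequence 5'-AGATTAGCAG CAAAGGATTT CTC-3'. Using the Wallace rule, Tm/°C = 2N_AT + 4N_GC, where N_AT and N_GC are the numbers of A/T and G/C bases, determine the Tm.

Scanning the sequence gives T=6, G=5, A=8, C=4.
So N_AT = 14 and N_GC = 9.
Tm = 2(14) + 4(9) = 28 + 36 = 64°C

64°C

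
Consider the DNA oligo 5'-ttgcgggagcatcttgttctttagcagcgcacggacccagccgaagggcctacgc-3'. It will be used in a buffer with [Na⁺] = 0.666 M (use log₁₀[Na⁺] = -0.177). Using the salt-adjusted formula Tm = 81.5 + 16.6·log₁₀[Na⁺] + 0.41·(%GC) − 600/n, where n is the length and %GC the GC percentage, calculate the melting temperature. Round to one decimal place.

93.0°C

Length n = 55. Counting bases: T=11, C=17, G=17, A=10
G+C = 34, so %GC = 34/55 × 100 = 61.818%
Salt term: 16.6 × (-0.177) = -2.938
GC term: 0.41 × 61.818 = 25.345; length term: −600/55 = −10.909
Tm = 81.5 + (-2.938) + 25.345 − 10.909 = 92.998 → 93.0°C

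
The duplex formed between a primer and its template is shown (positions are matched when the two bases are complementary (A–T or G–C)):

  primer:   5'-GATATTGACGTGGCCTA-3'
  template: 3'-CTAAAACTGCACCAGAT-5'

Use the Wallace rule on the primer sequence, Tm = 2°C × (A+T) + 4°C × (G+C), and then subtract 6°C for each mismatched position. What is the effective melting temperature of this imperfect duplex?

Primer base counts: A=4, T=5, G=5, C=3 → A+T=9, G+C=8
Perfect-match Tm = 2(9) + 4(8) = 18 + 32 = 50°C
Mismatches (positions where the bases are not complementary): 2 (at positions 4, 14)
Effective Tm = 50 − 2×6 = 50 − 12 = 38°C

38°C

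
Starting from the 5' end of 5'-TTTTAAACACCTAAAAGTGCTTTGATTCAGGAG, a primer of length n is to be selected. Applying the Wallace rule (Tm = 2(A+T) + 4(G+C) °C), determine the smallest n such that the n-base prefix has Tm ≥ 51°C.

First 19 bases: TTTTAAACACCTAAAAGTG → Tm = 48°C (< 51°C)
First 20 bases: TTTTAAACACCTAAAAGTGC → Tm = 52°C (≥ 51°C)
Since every base adds ≥2°C, Tm only increases with n, so the threshold is first crossed at n = 20.

n = 20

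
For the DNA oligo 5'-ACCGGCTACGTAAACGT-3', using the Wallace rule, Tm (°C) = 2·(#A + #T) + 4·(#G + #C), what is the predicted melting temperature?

Base counts: T=3, C=5, G=4, A=5
AT pairs contribute 8, GC pairs contribute 9.
Tm = 4·9 + 2·8 = 36 + 16 = 52°C

52°C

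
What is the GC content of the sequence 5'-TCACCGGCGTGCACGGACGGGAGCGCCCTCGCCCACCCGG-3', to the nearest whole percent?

Scanning the sequence gives A=5, G=14, T=3, C=18.
G+C = 14 + 18 = 32 out of 40 bases
%GC = 32/40 × 100 = 80% ≈ 80%

80%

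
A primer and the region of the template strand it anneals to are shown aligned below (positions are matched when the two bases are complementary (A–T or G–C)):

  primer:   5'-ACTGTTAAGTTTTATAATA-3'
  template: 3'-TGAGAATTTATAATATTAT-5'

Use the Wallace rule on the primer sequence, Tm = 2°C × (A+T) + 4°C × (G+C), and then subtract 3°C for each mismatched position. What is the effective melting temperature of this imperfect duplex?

Primer base counts: A=7, T=9, G=2, C=1 → A+T=16, G+C=3
Perfect-match Tm = 2(16) + 4(3) = 32 + 12 = 44°C
Mismatches (positions where the bases are not complementary): 3 (at positions 4, 9, 11)
Effective Tm = 44 − 3×3 = 44 − 9 = 35°C

35°C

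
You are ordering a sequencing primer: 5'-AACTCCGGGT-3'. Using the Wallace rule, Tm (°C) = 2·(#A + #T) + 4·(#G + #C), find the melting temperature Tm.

T=2, C=3, G=3, A=2
A+T = 4, G+C = 6
Tm = 2(4) + 4(6) = 8 + 24 = 32°C

32°C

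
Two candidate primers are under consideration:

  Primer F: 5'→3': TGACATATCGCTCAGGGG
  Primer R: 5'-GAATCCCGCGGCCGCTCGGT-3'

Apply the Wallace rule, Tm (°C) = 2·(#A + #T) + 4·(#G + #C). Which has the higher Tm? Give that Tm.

Primer F: A+T=8, G+C=10 → Tm = 2(8)+4(10) = 56°C
Primer R: A+T=5, G+C=15 → Tm = 2(5)+4(15) = 70°C
56°C vs 70°C → primer R is higher.

Primer R, 70°C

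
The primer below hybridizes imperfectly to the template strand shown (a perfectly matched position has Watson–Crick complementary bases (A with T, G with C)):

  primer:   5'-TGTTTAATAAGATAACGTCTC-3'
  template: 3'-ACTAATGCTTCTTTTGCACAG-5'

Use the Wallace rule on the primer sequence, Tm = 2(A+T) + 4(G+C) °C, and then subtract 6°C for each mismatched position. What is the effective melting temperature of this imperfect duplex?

Primer base counts: A=7, T=8, G=3, C=3 → A+T=15, G+C=6
Perfect-match Tm = 2(15) + 4(6) = 30 + 24 = 54°C
Mismatches (positions where the bases are not complementary): 5 (at positions 3, 7, 8, 13, 19)
Effective Tm = 54 − 5×6 = 54 − 30 = 24°C

24°C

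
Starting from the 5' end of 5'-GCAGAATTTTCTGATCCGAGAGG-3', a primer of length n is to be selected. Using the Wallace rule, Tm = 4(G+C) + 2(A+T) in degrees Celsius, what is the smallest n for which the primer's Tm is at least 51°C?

n = 18

First 17 bases: GCAGAATTTTCTGATCC → Tm = 48°C (< 51°C)
First 18 bases: GCAGAATTTTCTGATCCG → Tm = 52°C (≥ 51°C)
Since every base adds ≥2°C, Tm only increases with n, so the threshold is first crossed at n = 18.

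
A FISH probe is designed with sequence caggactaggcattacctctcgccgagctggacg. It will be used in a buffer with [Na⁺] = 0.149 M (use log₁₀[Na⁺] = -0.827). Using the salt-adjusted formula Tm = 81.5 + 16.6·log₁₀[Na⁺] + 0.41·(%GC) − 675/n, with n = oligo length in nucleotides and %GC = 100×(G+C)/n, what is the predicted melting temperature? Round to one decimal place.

Length n = 34. Counting bases: G=10, C=11, T=6, A=7
G+C = 21, so %GC = 21/34 × 100 = 61.765%
Salt term: 16.6 × (-0.827) = -13.728
GC term: 0.41 × 61.765 = 25.324; length term: −675/34 = −19.853
Tm = 81.5 + (-13.728) + 25.324 − 19.853 = 73.243 → 73.2°C

73.2°C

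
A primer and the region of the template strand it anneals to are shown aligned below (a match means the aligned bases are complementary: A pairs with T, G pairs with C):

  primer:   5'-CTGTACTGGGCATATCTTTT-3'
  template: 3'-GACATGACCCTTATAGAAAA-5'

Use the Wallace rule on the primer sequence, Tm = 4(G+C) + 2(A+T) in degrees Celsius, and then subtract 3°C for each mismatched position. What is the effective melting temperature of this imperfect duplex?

53°C

Primer base counts: A=3, T=9, G=4, C=4 → A+T=12, G+C=8
Perfect-match Tm = 2(12) + 4(8) = 24 + 32 = 56°C
Mismatches (positions where the bases are not complementary): 1 (at position 11)
Effective Tm = 56 − 1×3 = 56 − 3 = 53°C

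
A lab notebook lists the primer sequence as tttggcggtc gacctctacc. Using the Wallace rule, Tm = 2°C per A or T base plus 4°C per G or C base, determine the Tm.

64°C

Counting bases: A=2, C=7, T=6, G=5
AT pairs contribute 8, GC pairs contribute 12.
Tm = 2×8 + 4×12 = 64°C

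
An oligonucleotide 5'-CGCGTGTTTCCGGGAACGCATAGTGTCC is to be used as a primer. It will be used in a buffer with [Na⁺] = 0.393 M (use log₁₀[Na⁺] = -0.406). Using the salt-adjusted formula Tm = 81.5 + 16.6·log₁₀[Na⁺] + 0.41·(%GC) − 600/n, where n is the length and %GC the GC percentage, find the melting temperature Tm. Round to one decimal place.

78.2°C

Length n = 28. Counting bases: G=9, A=4, C=8, T=7
G+C = 17, so %GC = 17/28 × 100 = 60.714%
Salt term: 16.6 × (-0.406) = -6.74
GC term: 0.41 × 60.714 = 24.893; length term: −600/28 = −21.429
Tm = 81.5 + (-6.74) + 24.893 − 21.429 = 78.224 → 78.2°C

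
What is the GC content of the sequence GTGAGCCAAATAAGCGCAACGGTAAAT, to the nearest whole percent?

44%

Scanning the sequence gives C=5, G=7, A=11, T=4.
G+C = 7 + 5 = 12 out of 27 bases
%GC = 12/27 × 100 = 44.44% ≈ 44%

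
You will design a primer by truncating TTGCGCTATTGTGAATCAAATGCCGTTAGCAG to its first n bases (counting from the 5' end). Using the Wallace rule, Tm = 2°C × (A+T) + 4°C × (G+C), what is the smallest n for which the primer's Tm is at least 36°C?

n = 13

First 12 bases: TTGCGCTATTGT → Tm = 34°C (< 36°C)
First 13 bases: TTGCGCTATTGTG → Tm = 38°C (≥ 36°C)
Each additional base adds 2°C (A/T) or 4°C (G/C), so Tm is non-decreasing in n; n = 13 is the first length to reach 36°C.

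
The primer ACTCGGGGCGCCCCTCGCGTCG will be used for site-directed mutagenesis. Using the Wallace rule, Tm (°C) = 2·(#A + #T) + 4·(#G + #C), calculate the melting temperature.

80°C

T=3, A=1, C=10, G=8
AT pairs contribute 4, GC pairs contribute 18.
Tm = 2×4 + 4×18 = 80°C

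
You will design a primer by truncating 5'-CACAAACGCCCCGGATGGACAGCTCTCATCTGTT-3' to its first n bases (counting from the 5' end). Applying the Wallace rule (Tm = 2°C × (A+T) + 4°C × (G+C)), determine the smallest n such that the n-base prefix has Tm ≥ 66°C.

First 19 bases: CACAAACGCCCCGGATGGA → Tm = 62°C (< 66°C)
First 20 bases: CACAAACGCCCCGGATGGAC → Tm = 66°C (≥ 66°C)
Since every base adds ≥2°C, Tm only increases with n, so the threshold is first crossed at n = 20.

n = 20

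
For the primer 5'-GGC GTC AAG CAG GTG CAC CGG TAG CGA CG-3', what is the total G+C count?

Counting bases: C=8, G=12, T=3, A=6
G+C = 12 + 8 = 20

20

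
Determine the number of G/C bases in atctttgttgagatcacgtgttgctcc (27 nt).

12

Scanning the sequence gives G=6, C=6, A=4, T=11.
G+C = 6 + 6 = 12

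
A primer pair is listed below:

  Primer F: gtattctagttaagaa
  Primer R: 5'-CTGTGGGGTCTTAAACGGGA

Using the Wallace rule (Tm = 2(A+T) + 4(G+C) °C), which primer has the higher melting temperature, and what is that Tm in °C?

Primer R, 62°C

Primer F: A+T=12, G+C=4 → Tm = 2(12)+4(4) = 40°C
Primer R: A+T=9, G+C=11 → Tm = 2(9)+4(11) = 62°C
40°C vs 62°C → primer R is higher.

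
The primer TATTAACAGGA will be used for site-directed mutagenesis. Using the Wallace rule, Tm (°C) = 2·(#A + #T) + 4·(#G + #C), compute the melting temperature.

28°C

T=3, A=5, G=2, C=1
A+T = 8, G+C = 3
Tm = 2(8) + 4(3) = 16 + 12 = 28°C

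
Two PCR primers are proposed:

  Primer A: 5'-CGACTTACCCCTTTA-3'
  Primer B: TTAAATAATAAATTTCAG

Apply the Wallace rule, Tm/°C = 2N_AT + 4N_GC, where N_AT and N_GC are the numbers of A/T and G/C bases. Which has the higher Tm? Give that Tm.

Primer A: A+T=8, G+C=7 → Tm = 2(8)+4(7) = 44°C
Primer B: A+T=16, G+C=2 → Tm = 2(16)+4(2) = 40°C
44°C vs 40°C → primer A is higher.

Primer A, 44°C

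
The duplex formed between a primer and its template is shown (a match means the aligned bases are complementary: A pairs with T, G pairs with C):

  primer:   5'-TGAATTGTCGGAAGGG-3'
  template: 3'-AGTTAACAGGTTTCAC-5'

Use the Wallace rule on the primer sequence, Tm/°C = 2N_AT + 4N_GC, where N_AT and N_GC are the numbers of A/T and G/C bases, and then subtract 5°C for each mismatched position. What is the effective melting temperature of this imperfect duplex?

Primer base counts: A=4, T=4, G=7, C=1 → A+T=8, G+C=8
Perfect-match Tm = 2(8) + 4(8) = 16 + 32 = 48°C
Mismatches (positions where the bases are not complementary): 4 (at positions 2, 10, 11, 15)
Effective Tm = 48 − 4×5 = 48 − 20 = 28°C

28°C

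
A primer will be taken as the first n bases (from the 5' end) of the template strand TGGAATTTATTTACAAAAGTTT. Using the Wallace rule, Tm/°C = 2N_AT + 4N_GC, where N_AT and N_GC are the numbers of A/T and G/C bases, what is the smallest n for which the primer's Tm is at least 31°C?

First 13 bases: TGGAATTTATTTA → Tm = 30°C (< 31°C)
First 14 bases: TGGAATTTATTTAC → Tm = 34°C (≥ 31°C)
Each additional base adds 2°C (A/T) or 4°C (G/C), so Tm is non-decreasing in n; n = 14 is the first length to reach 31°C.

n = 14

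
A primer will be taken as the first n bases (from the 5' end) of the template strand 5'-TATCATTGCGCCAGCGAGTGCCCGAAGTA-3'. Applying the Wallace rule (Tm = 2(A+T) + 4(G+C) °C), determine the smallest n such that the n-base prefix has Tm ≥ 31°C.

First 10 bases: TATCATTGCG → Tm = 28°C (< 31°C)
First 11 bases: TATCATTGCGC → Tm = 32°C (≥ 31°C)
Since every base adds ≥2°C, Tm only increases with n, so the threshold is first crossed at n = 11.

n = 11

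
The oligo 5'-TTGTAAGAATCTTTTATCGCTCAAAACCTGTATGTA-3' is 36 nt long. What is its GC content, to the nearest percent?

Counting bases: A=11, C=6, T=14, G=5
G+C = 5 + 6 = 11 out of 36 bases
%GC = 11/36 × 100 = 30.56% ≈ 31%

31%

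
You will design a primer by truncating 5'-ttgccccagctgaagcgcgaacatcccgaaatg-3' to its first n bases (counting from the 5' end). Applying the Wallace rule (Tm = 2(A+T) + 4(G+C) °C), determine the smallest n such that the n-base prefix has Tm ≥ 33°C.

n = 10

First 9 bases: TTGCCCCAG → Tm = 30°C (< 33°C)
First 10 bases: TTGCCCCAGC → Tm = 34°C (≥ 33°C)
Each additional base adds 2°C (A/T) or 4°C (G/C), so Tm is non-decreasing in n; n = 10 is the first length to reach 33°C.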